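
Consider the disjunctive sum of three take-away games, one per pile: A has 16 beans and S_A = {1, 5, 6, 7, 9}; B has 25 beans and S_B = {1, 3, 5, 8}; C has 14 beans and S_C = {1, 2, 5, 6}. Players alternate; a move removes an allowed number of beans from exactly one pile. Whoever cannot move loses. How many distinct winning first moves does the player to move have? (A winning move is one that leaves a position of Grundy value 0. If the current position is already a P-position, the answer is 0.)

Pile A, S = {1, 5, 6, 7, 9}:
G(0) = 0
G(1) = mex{0} = 1
G(2) = mex{1} = 0
G(3) = mex{0} = 1
G(4) = mex{1} = 0
G(5) = mex{0,0} = 1
G(6) = mex{1,1,0} = 2
G(7) = mex{2,0,1,0} = 3
G(8) = mex{3,1,0,1} = 2
G(9) = mex{2,0,1,0,0} = 3
G(10) = mex{3,1,0,1,1} = 2
G(11) = mex{2,2,1,0,0} = 3
G(12) = mex{3,3,2,1,1} = 0
G(13) = mex{0,2,3,2,0} = 1
G(14) = mex{1,3,2,3,1} = 0
G(15) = mex{0,2,3,2,2} = 1
G(16) = mex{1,3,2,3,3} = 0
G_A(16) = 0.
Pile B, S = {1, 3, 5, 8}:
G(0) = 0
G(1) = mex{0} = 1
G(2) = mex{1} = 0
G(3) = mex{0,0} = 1
G(4) = mex{1,1} = 0
G(5) = mex{0,0,0} = 1
G(6) = mex{1,1,1} = 0
G(7) = mex{0,0,0} = 1
G(8) = mex{1,1,1,0} = 2
G(9) = mex{2,0,0,1} = 3
G(10) = mex{3,1,1,0} = 2
G(11) = mex{2,2,0,1} = 3
G(12) = mex{3,3,1,0} = 2
G(13) = mex{2,2,2,1} = 0
G(14) = mex{0,3,3,0} = 1
G(15) = mex{1,2,2,1} = 0
G(16) = mex{0,0,3,2} = 1
G(17) = mex{1,1,2,3} = 0
G(18) = mex{0,0,0,2} = 1
G(19) = mex{1,1,1,3} = 0
G(20) = mex{0,0,0,2} = 1
G(21) = mex{1,1,1,0} = 2
G(22) = mex{2,0,0,1} = 3
G(23) = mex{3,1,1,0} = 2
G(24) = mex{2,2,0,1} = 3
G(25) = mex{3,3,1,0} = 2
G_B(25) = 2.
Pile C, S = {1, 2, 5, 6}:
G(0) = 0
G(1) = mex{0} = 1
G(2) = mex{1,0} = 2
G(3) = mex{2,1} = 0
G(4) = mex{0,2} = 1
G(5) = mex{1,0,0} = 2
G(6) = mex{2,1,1,0} = 3
G(7) = mex{3,2,2,1} = 0
G(8) = mex{0,3,0,2} = 1
G(9) = mex{1,0,1,0} = 2
G(10) = mex{2,1,2,1} = 0
G(11) = mex{0,2,3,2} = 1
G(12) = mex{1,0,0,3} = 2
G(13) = mex{2,1,1,0} = 3
G(14) = mex{3,2,2,1} = 0
G_C(14) = 0.
Combined Grundy value = 0 ⊕ 2 ⊕ 0 = 2.
A winning move leaves total XOR = 0, i.e. changes one component's Grundy value g to g ⊕ X where X is the current total.
Pile A: need g' = 0⊕2 = 2. Options: 16−1→G=1, 16−5→G=3, 16−6→G=2, 16−7→G=3, 16−9→G=3. Hits: 1.
Pile B: need g' = 2⊕2 = 0. Options: 25−1→G=3, 25−3→G=3, 25−5→G=1, 25−8→G=0. Hits: 1.
Pile C: need g' = 0⊕2 = 2. Options: 14−1→G=3, 14−2→G=2, 14−5→G=2, 14−6→G=1. Hits: 2.

4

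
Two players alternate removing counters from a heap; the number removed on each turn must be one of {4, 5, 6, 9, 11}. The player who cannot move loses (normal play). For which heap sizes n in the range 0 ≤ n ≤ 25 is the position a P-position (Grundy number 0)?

0, 1, 2, 3, 15, 16, 17, 18

n :  0  1  2  3  4  5  6  7  8  9 10 11 12 13 14 15 16 17 18 19 20 21 22 23 24 25
G :  0  0  0  0  1  1  1  1  2  2  2  2  3  3  3  0  0  0  0  1  1  1  1  2  2  2
P-positions are exactly the n with G(n) = 0.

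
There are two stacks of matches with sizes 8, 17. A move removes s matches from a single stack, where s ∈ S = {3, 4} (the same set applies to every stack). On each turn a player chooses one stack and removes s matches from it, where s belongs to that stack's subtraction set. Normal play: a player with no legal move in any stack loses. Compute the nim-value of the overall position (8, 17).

1

All stacks use S = {3, 4}:
n :  0  1  2  3  4  5  6  7  8  9 10 11 12 13 14 15 16 17
G :  0  0  0  1  1  1  2  0  0  0  1  1  1  2  0  0  0  1
Stack A: G(8) = 0.
Stack B: G(17) = 1.
Combined Grundy value = 0 ⊕ 1 = 1.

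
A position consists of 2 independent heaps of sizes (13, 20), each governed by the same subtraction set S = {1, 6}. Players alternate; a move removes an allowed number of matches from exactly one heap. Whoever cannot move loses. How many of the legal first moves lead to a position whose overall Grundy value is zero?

0

All heaps use S = {1, 6}:
G(0) = 0
G(1) = mex{0} = 1
G(2) = mex{1} = 0
G(3) = mex{0} = 1
G(4) = mex{1} = 0
G(5) = mex{0} = 1
G(6) = mex{1,0} = 2
G(7) = mex{2,1} = 0
G(8) = mex{0,0} = 1
G(9) = mex{1,1} = 0
G(10) = mex{0,0} = 1
G(11) = mex{1,1} = 0
G(12) = mex{0,2} = 1
G(13) = mex{1,0} = 2
G(14) = mex{2,1} = 0
G(15) = mex{0,0} = 1
G(16) = mex{1,1} = 0
G(17) = mex{0,0} = 1
G(18) = mex{1,1} = 0
G(19) = mex{0,2} = 1
G(20) = mex{1,0} = 2
Heap A: G(13) = 2.
Heap B: G(20) = 2.
Combined Grundy value = 2 ⊕ 2 = 0.
A winning move leaves total XOR = 0, i.e. changes one component's Grundy value g to g ⊕ X where X is the current total.
Heap A: target g' = 2⊕0 = 2, but every legal move changes the Grundy value (mex property), so 0 moves.
Heap B: target g' = 2⊕0 = 2, but every legal move changes the Grundy value (mex property), so 0 moves.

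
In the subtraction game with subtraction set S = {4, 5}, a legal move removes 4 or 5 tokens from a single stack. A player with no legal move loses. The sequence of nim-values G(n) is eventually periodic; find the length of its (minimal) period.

n :  0  1  2  3  4  5  6  7  8  9 10 11 12 13 14 15 16 17 18 19
G :  0  0  0  0  1  1  1  1  2  0  0  0  0  1  1  1  1  2  0  0
G(n+9) = G(n) holds for n = 0,…,4 (a full window of length max(S) = 5), so the sequence is purely periodic with period 9.

9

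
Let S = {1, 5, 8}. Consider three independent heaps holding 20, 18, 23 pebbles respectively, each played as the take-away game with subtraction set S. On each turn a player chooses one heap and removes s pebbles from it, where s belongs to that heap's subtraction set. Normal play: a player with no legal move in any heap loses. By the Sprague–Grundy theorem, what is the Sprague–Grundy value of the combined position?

2

All heaps use S = {1, 5, 8}:
n :  0  1  2  3  4  5  6  7  8  9 10 11 12 13 14 15 16 17 18 19 20 21 22 23
G :  0  1  0  1  0  1  0  1  2  3  2  3  2  0  1  0  1  0  1  0  1  2  3  2
Heap A: G(20) = 1.
Heap B: G(18) = 1.
Heap C: G(23) = 2.
Combined Grundy value = 1 ⊕ 1 ⊕ 2 = 2.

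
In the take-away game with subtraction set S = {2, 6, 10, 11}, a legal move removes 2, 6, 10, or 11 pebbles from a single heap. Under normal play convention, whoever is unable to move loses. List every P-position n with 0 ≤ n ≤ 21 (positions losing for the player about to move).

G(0) = 0
G(1) = mex{} = 0
G(2) = mex{0} = 1
G(3) = mex{0} = 1
G(4) = mex{1} = 0
G(5) = mex{1} = 0
G(6) = mex{0,0} = 1
G(7) = mex{0,0} = 1
G(8) = mex{1,1} = 0
G(9) = mex{1,1} = 0
G(10) = mex{0,0,0} = 1
G(11) = mex{0,0,0,0} = 1
G(12) = mex{1,1,1,0} = 2
G(13) = mex{1,1,1,1} = 0
G(14) = mex{2,0,0,1} = 3
G(15) = mex{0,0,0,0} = 1
G(16) = mex{3,1,1,0} = 2
G(17) = mex{1,1,1,1} = 0
G(18) = mex{2,2,0,1} = 3
G(19) = mex{0,0,0,0} = 1
G(20) = mex{3,3,1,0} = 2
G(21) = mex{1,1,1,1} = 0
P-positions are exactly the n with G(n) = 0.

0, 1, 4, 5, 8, 9, 13, 17, 21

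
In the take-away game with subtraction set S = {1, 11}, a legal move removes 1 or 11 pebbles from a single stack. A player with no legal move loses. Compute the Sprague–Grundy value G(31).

G(0) = 0
G(1) = mex{0} = 1
G(2) = mex{1} = 0
G(3) = mex{0} = 1
G(4) = mex{1} = 0
G(5) = mex{0} = 1
G(6) = mex{1} = 0
G(7) = mex{0} = 1
G(8) = mex{1} = 0
G(9) = mex{0} = 1
G(10) = mex{1} = 0
G(11) = mex{0,0} = 1
G(12) = mex{1,1} = 0
G(13) = mex{0,0} = 1
G(14) = mex{1,1} = 0
G(15) = mex{0,0} = 1
G(16) = mex{1,1} = 0
G(17) = mex{0,0} = 1
G(18) = mex{1,1} = 0
G(19) = mex{0,0} = 1
G(20) = mex{1,1} = 0
G(21) = mex{0,0} = 1
G(22) = mex{1,1} = 0
G(23) = mex{0,0} = 1
G(24) = mex{1,1} = 0
G(25) = mex{0,0} = 1
G(26) = mex{1,1} = 0
G(27) = mex{0,0} = 1
G(28) = mex{1,1} = 0
G(29) = mex{0,0} = 1
G(30) = mex{1,1} = 0
G(31) = mex{0,0} = 1

1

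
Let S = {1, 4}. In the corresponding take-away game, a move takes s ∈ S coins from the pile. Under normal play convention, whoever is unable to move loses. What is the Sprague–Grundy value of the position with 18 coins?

G(0) = 0
G(1) = mex{0} = 1
G(2) = mex{1} = 0
G(3) = mex{0} = 1
G(4) = mex{1,0} = 2
G(5) = mex{2,1} = 0
G(6) = mex{0,0} = 1
G(7) = mex{1,1} = 0
G(8) = mex{0,2} = 1
G(9) = mex{1,0} = 2
G(10) = mex{2,1} = 0
G(11) = mex{0,0} = 1
G(12) = mex{1,1} = 0
G(13) = mex{0,2} = 1
G(14) = mex{1,0} = 2
G(15) = mex{2,1} = 0
G(16) = mex{0,0} = 1
G(17) = mex{1,1} = 0
G(18) = mex{0,2} = 1

1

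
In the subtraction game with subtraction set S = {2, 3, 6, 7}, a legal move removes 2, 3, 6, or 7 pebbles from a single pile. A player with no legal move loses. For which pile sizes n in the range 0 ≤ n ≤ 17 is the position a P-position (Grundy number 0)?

0, 1, 5, 9, 10, 14

n :  0  1  2  3  4  5  6  7  8  9 10 11 12 13 14 15 16 17
G :  0  0  1  1  2  0  3  1  2  0  0  1  1  2  0  3  1  2
P-positions are exactly the n with G(n) = 0.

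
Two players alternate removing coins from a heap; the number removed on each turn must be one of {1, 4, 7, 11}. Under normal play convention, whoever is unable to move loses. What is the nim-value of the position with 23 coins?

0

G(0) = 0
G(1) = mex{0} = 1
G(2) = mex{1} = 0
G(3) = mex{0} = 1
G(4) = mex{1,0} = 2
G(5) = mex{2,1} = 0
G(6) = mex{0,0} = 1
G(7) = mex{1,1,0} = 2
G(8) = mex{2,2,1} = 0
G(9) = mex{0,0,0} = 1
G(10) = mex{1,1,1} = 0
G(11) = mex{0,2,2,0} = 1
G(12) = mex{1,0,0,1} = 2
G(13) = mex{2,1,1,0} = 3
G(14) = mex{3,0,2,1} = 4
G(15) = mex{4,1,0,2} = 3
G(16) = mex{3,2,1,0} = 4
G(17) = mex{4,3,0,1} = 2
G(18) = mex{2,4,1,2} = 0
G(19) = mex{0,3,2,0} = 1
G(20) = mex{1,4,3,1} = 0
G(21) = mex{0,2,4,0} = 1
G(22) = mex{1,0,3,1} = 2
G(23) = mex{2,1,4,2} = 0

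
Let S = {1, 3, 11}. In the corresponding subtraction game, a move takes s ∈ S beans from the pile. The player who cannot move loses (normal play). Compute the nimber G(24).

0

G(0) = 0
G(1) = mex{0} = 1
G(2) = mex{1} = 0
G(3) = mex{0,0} = 1
G(4) = mex{1,1} = 0
G(5) = mex{0,0} = 1
G(6) = mex{1,1} = 0
G(7) = mex{0,0} = 1
G(8) = mex{1,1} = 0
G(9) = mex{0,0} = 1
G(10) = mex{1,1} = 0
G(11) = mex{0,0,0} = 1
G(12) = mex{1,1,1} = 0
G(13) = mex{0,0,0} = 1
G(14) = mex{1,1,1} = 0
G(15) = mex{0,0,0} = 1
G(16) = mex{1,1,1} = 0
G(17) = mex{0,0,0} = 1
G(18) = mex{1,1,1} = 0
G(19) = mex{0,0,0} = 1
G(20) = mex{1,1,1} = 0
G(21) = mex{0,0,0} = 1
G(22) = mex{1,1,1} = 0
G(23) = mex{0,0,0} = 1
G(24) = mex{1,1,1} = 0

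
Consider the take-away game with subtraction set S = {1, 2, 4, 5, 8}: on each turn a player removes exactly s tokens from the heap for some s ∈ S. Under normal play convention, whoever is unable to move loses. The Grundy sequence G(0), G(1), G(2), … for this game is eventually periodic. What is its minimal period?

G(0) = 0
G(1) = mex{0} = 1
G(2) = mex{1,0} = 2
G(3) = mex{2,1} = 0
G(4) = mex{0,2,0} = 1
G(5) = mex{1,0,1,0} = 2
G(6) = mex{2,1,2,1} = 0
G(7) = mex{0,2,0,2} = 1
G(8) = mex{1,0,1,0,0} = 2
G(9) = mex{2,1,2,1,1} = 0
G(10) = mex{0,2,0,2,2} = 1
G(11) = mex{1,0,1,0,0} = 2
G(12) = mex{2,1,2,1,1} = 0
G(13) = mex{0,2,0,2,2} = 1
G(14) = mex{1,0,1,0,0} = 2
G(n+3) = G(n) holds for n = 0,…,7 (a full window of length max(S) = 8), so the sequence is purely periodic with period 3.

3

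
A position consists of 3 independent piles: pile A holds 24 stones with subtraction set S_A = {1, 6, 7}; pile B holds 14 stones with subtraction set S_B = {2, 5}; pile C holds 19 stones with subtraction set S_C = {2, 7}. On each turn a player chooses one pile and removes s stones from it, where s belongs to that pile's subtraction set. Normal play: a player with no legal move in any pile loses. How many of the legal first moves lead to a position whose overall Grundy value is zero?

0

Pile A, S = {1, 6, 7}:
n :  0  1  2  3  4  5  6  7  8  9 10 11 12 13 14 15 16 17 18 19 20 21 22 23 24
G :  0  1  0  1  0  1  2  3  2  3  2  3  0  1  0  1  0  1  2  3  2  3  2  3  0
G_A(24) = 0.
Pile B, S = {2, 5}:
G(0) = 0
G(1) = mex{} = 0
G(2) = mex{0} = 1
G(3) = mex{0} = 1
G(4) = mex{1} = 0
G(5) = mex{1,0} = 2
G(6) = mex{0,0} = 1
G(7) = mex{2,1} = 0
G(8) = mex{1,1} = 0
G(9) = mex{0,0} = 1
G(10) = mex{0,2} = 1
G(11) = mex{1,1} = 0
G(12) = mex{1,0} = 2
G(13) = mex{0,0} = 1
G(14) = mex{2,1} = 0
G_B(14) = 0.
Pile C, S = {2, 7}:
n :  0  1  2  3  4  5  6  7  8  9 10 11 12 13 14 15 16 17 18 19
G :  0  0  1  1  0  0  1  1  2  0  0  1  1  0  0  1  1  2  0  0
G_C(19) = 0.
Combined Grundy value = 0 ⊕ 0 ⊕ 0 = 0.
A winning move leaves total XOR = 0, i.e. changes one component's Grundy value g to g ⊕ X where X is the current total.
Pile A: target g' = 0⊕0 = 0, but every legal move changes the Grundy value (mex property), so 0 moves.
Pile B: target g' = 0⊕0 = 0, but every legal move changes the Grundy value (mex property), so 0 moves.
Pile C: target g' = 0⊕0 = 0, but every legal move changes the Grundy value (mex property), so 0 moves.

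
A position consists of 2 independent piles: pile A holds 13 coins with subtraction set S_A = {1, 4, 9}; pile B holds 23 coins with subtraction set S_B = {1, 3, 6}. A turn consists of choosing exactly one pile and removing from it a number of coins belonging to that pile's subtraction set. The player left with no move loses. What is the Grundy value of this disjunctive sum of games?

0

Pile A, S = {1, 4, 9}:
n :  0  1  2  3  4  5  6  7  8  9 10 11 12 13
G :  0  1  0  1  2  0  1  0  1  2  0  1  0  1
G_A(13) = 1.
Pile B, S = {1, 3, 6}:
n :  0  1  2  3  4  5  6  7  8  9 10 11 12 13 14 15 16 17 18 19 20 21 22 23
G :  0  1  0  1  0  1  2  3  2  0  1  0  1  0  1  2  3  2  0  1  0  1  0  1
G_B(23) = 1.
Combined Grundy value = 1 ⊕ 1 = 0.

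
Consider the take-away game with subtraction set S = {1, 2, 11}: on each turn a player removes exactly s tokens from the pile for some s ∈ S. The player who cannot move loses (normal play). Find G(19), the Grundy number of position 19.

1

G(0) = 0
G(1) = mex{0} = 1
G(2) = mex{1,0} = 2
G(3) = mex{2,1} = 0
G(4) = mex{0,2} = 1
G(5) = mex{1,0} = 2
G(6) = mex{2,1} = 0
G(7) = mex{0,2} = 1
G(8) = mex{1,0} = 2
G(9) = mex{2,1} = 0
G(10) = mex{0,2} = 1
G(11) = mex{1,0,0} = 2
G(12) = mex{2,1,1} = 0
G(13) = mex{0,2,2} = 1
G(14) = mex{1,0,0} = 2
G(15) = mex{2,1,1} = 0
G(16) = mex{0,2,2} = 1
G(17) = mex{1,0,0} = 2
G(18) = mex{2,1,1} = 0
G(19) = mex{0,2,2} = 1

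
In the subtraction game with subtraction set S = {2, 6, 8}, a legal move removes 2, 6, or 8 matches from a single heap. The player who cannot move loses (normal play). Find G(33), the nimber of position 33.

0

G(0) = 0
G(1) = mex{} = 0
G(2) = mex{0} = 1
G(3) = mex{0} = 1
G(4) = mex{1} = 0
G(5) = mex{1} = 0
G(6) = mex{0,0} = 1
G(7) = mex{0,0} = 1
G(8) = mex{1,1,0} = 2
G(9) = mex{1,1,0} = 2
G(10) = mex{2,0,1} = 3
G(11) = mex{2,0,1} = 3
G(12) = mex{3,1,0} = 2
G(13) = mex{3,1,0} = 2
G(14) = mex{2,2,1} = 0
G(15) = mex{2,2,1} = 0
G(16) = mex{0,3,2} = 1
G(17) = mex{0,3,2} = 1
G(18) = mex{1,2,3} = 0
G(19) = mex{1,2,3} = 0
G(20) = mex{0,0,2} = 1
G(21) = mex{0,0,2} = 1
G(22) = mex{1,1,0} = 2
G(23) = mex{1,1,0} = 2
G(24) = mex{2,0,1} = 3
G(25) = mex{2,0,1} = 3
G(26) = mex{3,1,0} = 2
G(27) = mex{3,1,0} = 2
G(28) = mex{2,2,1} = 0
G(29) = mex{2,2,1} = 0
G(30) = mex{0,3,2} = 1
G(31) = mex{0,3,2} = 1
G(32) = mex{1,2,3} = 0
G(33) = mex{1,2,3} = 0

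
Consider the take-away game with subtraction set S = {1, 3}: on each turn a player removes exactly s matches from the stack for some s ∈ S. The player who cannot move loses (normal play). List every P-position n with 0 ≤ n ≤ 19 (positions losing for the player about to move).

n :  0  1  2  3  4  5  6  7  8  9 10 11 12 13 14 15 16 17 18 19
G :  0  1  0  1  0  1  0  1  0  1  0  1  0  1  0  1  0  1  0  1
P-positions are exactly the n with G(n) = 0.

0, 2, 4, 6, 8, 10, 12, 14, 16, 18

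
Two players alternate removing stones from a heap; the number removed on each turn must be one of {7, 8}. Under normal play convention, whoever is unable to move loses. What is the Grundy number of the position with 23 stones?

1

n :  0  1  2  3  4  5  6  7  8  9 10 11 12 13 14 15 16 17 18 19 20 21 22 23
G :  0  0  0  0  0  0  0  1  1  1  1  1  1  1  2  0  0  0  0  0  0  0  1  1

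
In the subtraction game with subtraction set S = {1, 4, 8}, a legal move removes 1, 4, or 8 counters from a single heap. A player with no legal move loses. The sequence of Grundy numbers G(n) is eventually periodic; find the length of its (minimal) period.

n :  0  1  2  3  4  5  6  7  8  9 10 11 12 13 14 15 16 17 18 19 20 21 22 23 24 25
G :  0  1  0  1  2  0  1  0  1  2  3  2  0  1  0  1  2  0  1  0  1  2  3  2  0  1
G(n+12) = G(n) holds for n = 0,…,7 (a full window of length max(S) = 8), so the sequence is purely periodic with period 12.

12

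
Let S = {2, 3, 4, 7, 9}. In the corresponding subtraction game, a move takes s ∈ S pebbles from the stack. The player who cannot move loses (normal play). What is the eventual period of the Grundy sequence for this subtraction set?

n :  0  1  2  3  4  5  6  7  8  9 10 11 12 13 14 15 16 17 18 19 20 21 22 23
G :  0  0  1  1  2  2  0  3  1  4  2  0  0  1  1  2  2  0  3  1  4  2  0  0
G(n+11) = G(n) holds for n = 0,…,8 (a full window of length max(S) = 9), so the sequence is purely periodic with period 11.

11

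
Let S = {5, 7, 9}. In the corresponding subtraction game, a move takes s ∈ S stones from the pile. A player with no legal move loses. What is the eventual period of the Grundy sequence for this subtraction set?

n :  0  1  2  3  4  5  6  7  8  9 10 11 12 13 14 15 16 17 18 19 20 21 22 23 24 25 26 27 28 29
G :  0  0  0  0  0  1  1  1  1  1  2  2  2  2  0  0  0  0  0  1  1  1  1  1  2  2  2  2  0  0
G(n+14) = G(n) holds for n = 0,…,8 (a full window of length max(S) = 9), so the sequence is purely periodic with period 14.

14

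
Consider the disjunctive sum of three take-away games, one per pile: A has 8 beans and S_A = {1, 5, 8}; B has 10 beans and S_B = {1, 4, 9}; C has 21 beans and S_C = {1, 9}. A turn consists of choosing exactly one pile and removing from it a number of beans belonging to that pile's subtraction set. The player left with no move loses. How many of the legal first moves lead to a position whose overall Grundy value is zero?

2

Pile A, S = {1, 5, 8}:
n : 0 1 2 3 4 5 6 7 8
G : 0 1 0 1 0 1 0 1 2
G_A(8) = 2.
Pile B, S = {1, 4, 9}:
n :  0  1  2  3  4  5  6  7  8  9 10
G :  0  1  0  1  2  0  1  0  1  2  0
G_B(10) = 0.
Pile C, S = {1, 9}:
G(0) = 0
G(1) = mex{0} = 1
G(2) = mex{1} = 0
G(3) = mex{0} = 1
G(4) = mex{1} = 0
G(5) = mex{0} = 1
G(6) = mex{1} = 0
G(7) = mex{0} = 1
G(8) = mex{1} = 0
G(9) = mex{0,0} = 1
G(10) = mex{1,1} = 0
G(11) = mex{0,0} = 1
G(12) = mex{1,1} = 0
G(13) = mex{0,0} = 1
G(14) = mex{1,1} = 0
G(15) = mex{0,0} = 1
G(16) = mex{1,1} = 0
G(17) = mex{0,0} = 1
G(18) = mex{1,1} = 0
G(19) = mex{0,0} = 1
G(20) = mex{1,1} = 0
G(21) = mex{0,0} = 1
G_C(21) = 1.
Combined Grundy value = 2 ⊕ 0 ⊕ 1 = 3.
A winning move leaves total XOR = 0, i.e. changes one component's Grundy value g to g ⊕ X where X is the current total.
Pile A: need g' = 2⊕3 = 1. Options: 8−1→G=1, 8−5→G=1, 8−8→G=0. Hits: 2.
Pile B: need g' = 0⊕3 = 3. Options: 10−1→G=2, 10−4→G=1, 10−9→G=1. Hits: 0.
Pile C: need g' = 1⊕3 = 2. Options: 21−1→G=0, 21−9→G=0. Hits: 0.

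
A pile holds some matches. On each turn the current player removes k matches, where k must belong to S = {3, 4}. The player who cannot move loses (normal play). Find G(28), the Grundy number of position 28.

0

n :  0  1  2  3  4  5  6  7  8  9 10 11 12 13 14 15 16 17 18 19 20 21 22 23 24 25 26 27 28
G :  0  0  0  1  1  1  2  0  0  0  1  1  1  2  0  0  0  1  1  1  2  0  0  0  1  1  1  2  0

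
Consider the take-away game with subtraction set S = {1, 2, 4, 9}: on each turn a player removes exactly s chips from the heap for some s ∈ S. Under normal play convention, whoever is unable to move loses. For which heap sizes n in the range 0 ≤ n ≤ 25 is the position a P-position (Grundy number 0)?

n :  0  1  2  3  4  5  6  7  8  9 10 11 12 13 14 15 16 17 18 19 20 21 22 23 24 25
G :  0  1  2  0  1  2  0  1  2  3  4  0  1  2  0  1  2  0  1  2  3  4  0  1  2  0
P-positions are exactly the n with G(n) = 0.

0, 3, 6, 11, 14, 17, 22, 25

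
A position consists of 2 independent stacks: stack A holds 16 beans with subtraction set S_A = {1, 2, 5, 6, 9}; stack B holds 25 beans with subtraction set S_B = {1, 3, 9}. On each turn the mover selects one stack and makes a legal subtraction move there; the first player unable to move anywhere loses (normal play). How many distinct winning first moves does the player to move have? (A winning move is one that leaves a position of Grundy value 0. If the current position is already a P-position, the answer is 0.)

2

Stack A, S = {1, 2, 5, 6, 9}:
G(0) = 0
G(1) = mex{0} = 1
G(2) = mex{1,0} = 2
G(3) = mex{2,1} = 0
G(4) = mex{0,2} = 1
G(5) = mex{1,0,0} = 2
G(6) = mex{2,1,1,0} = 3
G(7) = mex{3,2,2,1} = 0
G(8) = mex{0,3,0,2} = 1
G(9) = mex{1,0,1,0,0} = 2
G(10) = mex{2,1,2,1,1} = 0
G(11) = mex{0,2,3,2,2} = 1
G(12) = mex{1,0,0,3,0} = 2
G(13) = mex{2,1,1,0,1} = 3
G(14) = mex{3,2,2,1,2} = 0
G(15) = mex{0,3,0,2,3} = 1
G(16) = mex{1,0,1,0,0} = 2
G_A(16) = 2.
Stack B, S = {1, 3, 9}:
n :  0  1  2  3  4  5  6  7  8  9 10 11 12 13 14 15 16 17 18 19 20 21 22 23 24 25
G :  0  1  0  1  0  1  0  1  0  1  0  1  0  1  0  1  0  1  0  1  0  1  0  1  0  1
G_B(25) = 1.
Combined Grundy value = 2 ⊕ 1 = 3.
A winning move leaves total XOR = 0, i.e. changes one component's Grundy value g to g ⊕ X where X is the current total.
Stack A: need g' = 2⊕3 = 1. Options: 16−1→G=1, 16−2→G=0, 16−5→G=1, 16−6→G=0, 16−9→G=0. Hits: 2.
Stack B: need g' = 1⊕3 = 2. Options: 25−1→G=0, 25−3→G=0, 25−9→G=0. Hits: 0.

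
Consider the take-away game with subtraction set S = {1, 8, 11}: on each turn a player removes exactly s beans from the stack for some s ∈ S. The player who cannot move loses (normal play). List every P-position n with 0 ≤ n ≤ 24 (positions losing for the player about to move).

0, 2, 4, 6, 9, 16, 18, 21, 23

G(0) = 0
G(1) = mex{0} = 1
G(2) = mex{1} = 0
G(3) = mex{0} = 1
G(4) = mex{1} = 0
G(5) = mex{0} = 1
G(6) = mex{1} = 0
G(7) = mex{0} = 1
G(8) = mex{1,0} = 2
G(9) = mex{2,1} = 0
G(10) = mex{0,0} = 1
G(11) = mex{1,1,0} = 2
G(12) = mex{2,0,1} = 3
G(13) = mex{3,1,0} = 2
G(14) = mex{2,0,1} = 3
G(15) = mex{3,1,0} = 2
G(16) = mex{2,2,1} = 0
G(17) = mex{0,0,0} = 1
G(18) = mex{1,1,1} = 0
G(19) = mex{0,2,2} = 1
G(20) = mex{1,3,0} = 2
G(21) = mex{2,2,1} = 0
G(22) = mex{0,3,2} = 1
G(23) = mex{1,2,3} = 0
G(24) = mex{0,0,2} = 1
P-positions are exactly the n with G(n) = 0.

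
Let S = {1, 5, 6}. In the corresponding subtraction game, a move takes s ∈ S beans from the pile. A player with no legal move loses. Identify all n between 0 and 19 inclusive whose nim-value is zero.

0, 2, 4, 11, 13, 15

G(0) = 0
G(1) = mex{0} = 1
G(2) = mex{1} = 0
G(3) = mex{0} = 1
G(4) = mex{1} = 0
G(5) = mex{0,0} = 1
G(6) = mex{1,1,0} = 2
G(7) = mex{2,0,1} = 3
G(8) = mex{3,1,0} = 2
G(9) = mex{2,0,1} = 3
G(10) = mex{3,1,0} = 2
G(11) = mex{2,2,1} = 0
G(12) = mex{0,3,2} = 1
G(13) = mex{1,2,3} = 0
G(14) = mex{0,3,2} = 1
G(15) = mex{1,2,3} = 0
G(16) = mex{0,0,2} = 1
G(17) = mex{1,1,0} = 2
G(18) = mex{2,0,1} = 3
G(19) = mex{3,1,0} = 2
P-positions are exactly the n with G(n) = 0.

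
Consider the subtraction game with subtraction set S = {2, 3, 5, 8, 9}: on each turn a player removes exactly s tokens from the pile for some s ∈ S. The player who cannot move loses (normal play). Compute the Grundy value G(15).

G(0) = 0
G(1) = mex{} = 0
G(2) = mex{0} = 1
G(3) = mex{0,0} = 1
G(4) = mex{1,0} = 2
G(5) = mex{1,1,0} = 2
G(6) = mex{2,1,0} = 3
G(7) = mex{2,2,1} = 0
G(8) = mex{3,2,1,0} = 4
G(9) = mex{0,3,2,0,0} = 1
G(10) = mex{4,0,2,1,0} = 3
G(11) = mex{1,4,3,1,1} = 0
G(12) = mex{3,1,0,2,1} = 4
G(13) = mex{0,3,4,2,2} = 1
G(14) = mex{4,0,1,3,2} = 5
G(15) = mex{1,4,3,0,3} = 2

2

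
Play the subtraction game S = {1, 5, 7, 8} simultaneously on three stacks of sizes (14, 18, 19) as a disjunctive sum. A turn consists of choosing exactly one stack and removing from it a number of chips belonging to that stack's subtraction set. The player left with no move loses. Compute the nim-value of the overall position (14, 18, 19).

All stacks use S = {1, 5, 7, 8}:
n :  0  1  2  3  4  5  6  7  8  9 10 11 12 13 14 15 16 17 18 19
G :  0  1  0  1  0  1  0  1  2  3  2  3  2  3  2  0  1  0  1  0
Stack A: G(14) = 2.
Stack B: G(18) = 1.
Stack C: G(19) = 0.
Combined Grundy value = 2 ⊕ 1 ⊕ 0 = 3.

3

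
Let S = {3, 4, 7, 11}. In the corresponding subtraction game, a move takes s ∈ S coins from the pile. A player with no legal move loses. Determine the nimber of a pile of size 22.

n :  0  1  2  3  4  5  6  7  8  9 10 11 12 13 14 15 16 17 18 19 20 21 22
G :  0  0  0  1  1  1  2  2  2  3  0  3  4  1  4  0  0  3  1  1  2  2  2

2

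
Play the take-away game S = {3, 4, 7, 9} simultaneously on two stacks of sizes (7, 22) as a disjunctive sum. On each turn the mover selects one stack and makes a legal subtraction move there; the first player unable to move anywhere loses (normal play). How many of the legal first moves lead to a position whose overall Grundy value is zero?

2

All stacks use S = {3, 4, 7, 9}:
n :  0  1  2  3  4  5  6  7  8  9 10 11 12 13 14 15 16 17 18 19 20 21 22
G :  0  0  0  1  1  1  2  2  2  3  3  3  0  0  0  1  1  1  2  2  2  3  3
Stack A: G(7) = 2.
Stack B: G(22) = 3.
Combined Grundy value = 2 ⊕ 3 = 1.
A winning move leaves total XOR = 0, i.e. changes one component's Grundy value g to g ⊕ X where X is the current total.
Stack A: need g' = 2⊕1 = 3. Options: 7−3→G=1, 7−4→G=1, 7−7→G=0. Hits: 0.
Stack B: need g' = 3⊕1 = 2. Options: 22−3→G=2, 22−4→G=2, 22−7→G=1, 22−9→G=0. Hits: 2.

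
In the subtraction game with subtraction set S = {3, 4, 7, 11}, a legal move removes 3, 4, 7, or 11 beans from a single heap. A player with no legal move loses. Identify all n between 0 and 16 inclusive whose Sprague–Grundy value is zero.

0, 1, 2, 10, 15, 16

n :  0  1  2  3  4  5  6  7  8  9 10 11 12 13 14 15 16
G :  0  0  0  1  1  1  2  2  2  3  0  3  4  1  4  0  0
P-positions are exactly the n with G(n) = 0.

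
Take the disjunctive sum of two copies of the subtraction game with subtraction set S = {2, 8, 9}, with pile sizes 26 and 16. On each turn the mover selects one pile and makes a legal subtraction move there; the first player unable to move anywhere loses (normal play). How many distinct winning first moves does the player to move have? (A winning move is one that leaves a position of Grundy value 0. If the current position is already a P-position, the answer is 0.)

0

All piles use S = {2, 8, 9}:
n :  0  1  2  3  4  5  6  7  8  9 10 11 12 13 14 15 16 17 18 19 20 21 22 23 24 25 26
G :  0  0  1  1  0  0  1  1  2  2  3  0  2  1  3  0  0  1  1  2  3  0  0  1  1  2  0
Pile A: G(26) = 0.
Pile B: G(16) = 0.
Combined Grundy value = 0 ⊕ 0 = 0.
A winning move leaves total XOR = 0, i.e. changes one component's Grundy value g to g ⊕ X where X is the current total.
Pile A: target g' = 0⊕0 = 0, but every legal move changes the Grundy value (mex property), so 0 moves.
Pile B: target g' = 0⊕0 = 0, but every legal move changes the Grundy value (mex property), so 0 moves.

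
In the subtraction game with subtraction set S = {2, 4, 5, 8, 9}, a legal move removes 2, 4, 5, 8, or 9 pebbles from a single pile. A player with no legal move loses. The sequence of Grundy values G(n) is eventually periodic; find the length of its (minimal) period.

13

n :  0  1  2  3  4  5  6  7  8  9 10 11 12 13 14 15 16 17 18 19 20 21 22 23 24 25 26 27
G :  0  0  1  1  2  2  3  0  4  1  5  2  3  0  0  1  1  2  2  3  0  4  1  5  2  3  0  0
G(n+13) = G(n) holds for n = 0,…,8 (a full window of length max(S) = 9), so the sequence is purely periodic with period 13.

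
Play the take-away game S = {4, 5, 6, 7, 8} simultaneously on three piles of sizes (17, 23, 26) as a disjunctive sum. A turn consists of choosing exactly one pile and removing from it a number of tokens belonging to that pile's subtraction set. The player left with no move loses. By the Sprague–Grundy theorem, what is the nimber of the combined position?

3

All piles use S = {4, 5, 6, 7, 8}:
G(0) = 0
G(1) = mex{} = 0
G(2) = mex{} = 0
G(3) = mex{} = 0
G(4) = mex{0} = 1
G(5) = mex{0,0} = 1
G(6) = mex{0,0,0} = 1
G(7) = mex{0,0,0,0} = 1
G(8) = mex{1,0,0,0,0} = 2
G(9) = mex{1,1,0,0,0} = 2
G(10) = mex{1,1,1,0,0} = 2
G(11) = mex{1,1,1,1,0} = 2
G(12) = mex{2,1,1,1,1} = 0
G(13) = mex{2,2,1,1,1} = 0
G(14) = mex{2,2,2,1,1} = 0
G(15) = mex{2,2,2,2,1} = 0
G(16) = mex{0,2,2,2,2} = 1
G(17) = mex{0,0,2,2,2} = 1
G(18) = mex{0,0,0,2,2} = 1
G(19) = mex{0,0,0,0,2} = 1
G(20) = mex{1,0,0,0,0} = 2
G(21) = mex{1,1,0,0,0} = 2
G(22) = mex{1,1,1,0,0} = 2
G(23) = mex{1,1,1,1,0} = 2
G(24) = mex{2,1,1,1,1} = 0
G(25) = mex{2,2,1,1,1} = 0
G(26) = mex{2,2,2,1,1} = 0
Pile A: G(17) = 1.
Pile B: G(23) = 2.
Pile C: G(26) = 0.
Combined Grundy value = 1 ⊕ 2 ⊕ 0 = 3.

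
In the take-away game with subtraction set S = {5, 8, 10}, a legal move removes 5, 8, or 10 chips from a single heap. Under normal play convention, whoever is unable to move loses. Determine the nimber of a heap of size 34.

0

n :  0  1  2  3  4  5  6  7  8  9 10 11 12 13 14 15 16 17 18 19 20 21 22 23 24 25 26 27 28 29 30 31 32 33 34
G :  0  0  0  0  0  1  1  1  1  1  2  2  2  2  2  0  0  0  0  0  1  1  1  1  1  2  2  2  2  2  0  0  0  0  0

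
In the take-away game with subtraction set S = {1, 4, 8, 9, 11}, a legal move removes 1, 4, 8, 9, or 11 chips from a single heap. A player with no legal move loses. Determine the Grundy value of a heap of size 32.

G(0) = 0
G(1) = mex{0} = 1
G(2) = mex{1} = 0
G(3) = mex{0} = 1
G(4) = mex{1,0} = 2
G(5) = mex{2,1} = 0
G(6) = mex{0,0} = 1
G(7) = mex{1,1} = 0
G(8) = mex{0,2,0} = 1
G(9) = mex{1,0,1,0} = 2
G(10) = mex{2,1,0,1} = 3
G(11) = mex{3,0,1,0,0} = 2
G(12) = mex{2,1,2,1,1} = 0
G(13) = mex{0,2,0,2,0} = 1
G(14) = mex{1,3,1,0,1} = 2
G(15) = mex{2,2,0,1,2} = 3
G(16) = mex{3,0,1,0,0} = 2
G(17) = mex{2,1,2,1,1} = 0
G(18) = mex{0,2,3,2,0} = 1
G(19) = mex{1,3,2,3,1} = 0
G(20) = mex{0,2,0,2,2} = 1
G(21) = mex{1,0,1,0,3} = 2
G(22) = mex{2,1,2,1,2} = 0
G(23) = mex{0,0,3,2,0} = 1
G(24) = mex{1,1,2,3,1} = 0
G(25) = mex{0,2,0,2,2} = 1
G(26) = mex{1,0,1,0,3} = 2
G(27) = mex{2,1,0,1,2} = 3
G(28) = mex{3,0,1,0,0} = 2
G(29) = mex{2,1,2,1,1} = 0
G(30) = mex{0,2,0,2,0} = 1
G(31) = mex{1,3,1,0,1} = 2
G(32) = mex{2,2,0,1,2} = 3

3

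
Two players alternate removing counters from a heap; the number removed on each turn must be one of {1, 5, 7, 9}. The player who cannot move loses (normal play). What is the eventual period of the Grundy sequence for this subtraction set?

n :  0  1  2  3  4  5  6  7  8  9 10 11 12 13 14
G :  0  1  0  1  0  1  0  1  0  1  0  1  0  1  0
G(n+2) = G(n) holds for n = 0,…,8 (a full window of length max(S) = 9), so the sequence is purely periodic with period 2.

2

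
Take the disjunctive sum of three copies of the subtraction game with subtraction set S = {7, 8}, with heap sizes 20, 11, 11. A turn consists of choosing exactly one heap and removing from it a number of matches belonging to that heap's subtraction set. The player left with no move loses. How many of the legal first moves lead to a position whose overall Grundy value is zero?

All heaps use S = {7, 8}:
n :  0  1  2  3  4  5  6  7  8  9 10 11 12 13 14 15 16 17 18 19 20
G :  0  0  0  0  0  0  0  1  1  1  1  1  1  1  2  0  0  0  0  0  0
Heap A: G(20) = 0.
Heap B: G(11) = 1.
Heap C: G(11) = 1.
Combined Grundy value = 0 ⊕ 1 ⊕ 1 = 0.
A winning move leaves total XOR = 0, i.e. changes one component's Grundy value g to g ⊕ X where X is the current total.
Heap A: target g' = 0⊕0 = 0, but every legal move changes the Grundy value (mex property), so 0 moves.
Heap B: target g' = 1⊕0 = 1, but every legal move changes the Grundy value (mex property), so 0 moves.
Heap C: target g' = 1⊕0 = 1, but every legal move changes the Grundy value (mex property), so 0 moves.

0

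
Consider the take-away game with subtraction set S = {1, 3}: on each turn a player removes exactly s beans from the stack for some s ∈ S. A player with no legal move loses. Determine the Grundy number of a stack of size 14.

0

G(0) = 0
G(1) = mex{0} = 1
G(2) = mex{1} = 0
G(3) = mex{0,0} = 1
G(4) = mex{1,1} = 0
G(5) = mex{0,0} = 1
G(6) = mex{1,1} = 0
G(7) = mex{0,0} = 1
G(8) = mex{1,1} = 0
G(9) = mex{0,0} = 1
G(10) = mex{1,1} = 0
G(11) = mex{0,0} = 1
G(12) = mex{1,1} = 0
G(13) = mex{0,0} = 1
G(14) = mex{1,1} = 0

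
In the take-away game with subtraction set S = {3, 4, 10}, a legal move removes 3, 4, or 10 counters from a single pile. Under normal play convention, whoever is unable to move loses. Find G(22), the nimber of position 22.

n :  0  1  2  3  4  5  6  7  8  9 10 11 12 13 14 15 16 17 18 19 20 21 22
G :  0  0  0  1  1  1  2  0  0  0  1  1  1  2  0  0  0  1  1  1  2  0  0

0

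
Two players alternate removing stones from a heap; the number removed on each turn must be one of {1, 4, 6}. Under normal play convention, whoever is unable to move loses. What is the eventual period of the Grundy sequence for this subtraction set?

5

G(0) = 0
G(1) = mex{0} = 1
G(2) = mex{1} = 0
G(3) = mex{0} = 1
G(4) = mex{1,0} = 2
G(5) = mex{2,1} = 0
G(6) = mex{0,0,0} = 1
G(7) = mex{1,1,1} = 0
G(8) = mex{0,2,0} = 1
G(9) = mex{1,0,1} = 2
G(10) = mex{2,1,2} = 0
G(11) = mex{0,0,0} = 1
G(12) = mex{1,1,1} = 0
G(13) = mex{0,2,0} = 1
G(14) = mex{1,0,1} = 2
G(n+5) = G(n) holds for n = 0,…,5 (a full window of length max(S) = 6), so the sequence is purely periodic with period 5.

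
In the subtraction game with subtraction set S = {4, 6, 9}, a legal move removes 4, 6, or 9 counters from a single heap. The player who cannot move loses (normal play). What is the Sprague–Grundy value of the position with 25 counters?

n :  0  1  2  3  4  5  6  7  8  9 10 11 12 13 14 15 16 17 18 19 20 21 22 23 24 25
G :  0  0  0  0  1  1  1  1  2  2  2  2  3  0  0  0  0  1  1  1  1  2  2  2  2  3

3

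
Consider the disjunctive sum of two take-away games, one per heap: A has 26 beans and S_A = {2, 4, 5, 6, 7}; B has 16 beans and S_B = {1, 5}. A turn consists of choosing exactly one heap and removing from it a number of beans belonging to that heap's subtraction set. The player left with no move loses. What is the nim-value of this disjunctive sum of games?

Heap A, S = {2, 4, 5, 6, 7}:
n :  0  1  2  3  4  5  6  7  8  9 10 11 12 13 14 15 16 17 18 19 20 21 22 23 24 25 26
G :  0  0  1  1  2  2  3  3  4  0  0  1  1  2  2  3  3  4  0  0  1  1  2  2  3  3  4
G_A(26) = 4.
Heap B, S = {1, 5}:
n :  0  1  2  3  4  5  6  7  8  9 10 11 12 13 14 15 16
G :  0  1  0  1  0  1  0  1  0  1  0  1  0  1  0  1  0
G_B(16) = 0.
Combined Grundy value = 4 ⊕ 0 = 4.

4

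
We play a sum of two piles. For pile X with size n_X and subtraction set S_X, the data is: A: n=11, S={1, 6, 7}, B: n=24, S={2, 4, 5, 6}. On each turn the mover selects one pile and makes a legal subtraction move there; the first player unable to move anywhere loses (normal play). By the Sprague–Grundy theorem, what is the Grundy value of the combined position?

3

Pile A, S = {1, 6, 7}:
G(0) = 0
G(1) = mex{0} = 1
G(2) = mex{1} = 0
G(3) = mex{0} = 1
G(4) = mex{1} = 0
G(5) = mex{0} = 1
G(6) = mex{1,0} = 2
G(7) = mex{2,1,0} = 3
G(8) = mex{3,0,1} = 2
G(9) = mex{2,1,0} = 3
G(10) = mex{3,0,1} = 2
G(11) = mex{2,1,0} = 3
G_A(11) = 3.
Pile B, S = {2, 4, 5, 6}:
n :  0  1  2  3  4  5  6  7  8  9 10 11 12 13 14 15 16 17 18 19 20 21 22 23 24
G :  0  0  1  1  2  2  3  3  0  0  1  1  2  2  3  3  0  0  1  1  2  2  3  3  0
G_B(24) = 0.
Combined Grundy value = 3 ⊕ 0 = 3.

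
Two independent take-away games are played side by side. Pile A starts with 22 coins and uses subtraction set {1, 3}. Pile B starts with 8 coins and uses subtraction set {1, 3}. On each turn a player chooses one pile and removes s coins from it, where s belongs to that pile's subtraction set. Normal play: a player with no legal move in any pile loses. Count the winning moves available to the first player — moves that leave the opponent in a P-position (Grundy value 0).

Pile A, S = {1, 3}:
G(0) = 0
G(1) = mex{0} = 1
G(2) = mex{1} = 0
G(3) = mex{0,0} = 1
G(4) = mex{1,1} = 0
G(5) = mex{0,0} = 1
G(6) = mex{1,1} = 0
G(7) = mex{0,0} = 1
G(8) = mex{1,1} = 0
G(9) = mex{0,0} = 1
G(10) = mex{1,1} = 0
G(11) = mex{0,0} = 1
G(12) = mex{1,1} = 0
G(13) = mex{0,0} = 1
G(14) = mex{1,1} = 0
G(15) = mex{0,0} = 1
G(16) = mex{1,1} = 0
G(17) = mex{0,0} = 1
G(18) = mex{1,1} = 0
G(19) = mex{0,0} = 1
G(20) = mex{1,1} = 0
G(21) = mex{0,0} = 1
G(22) = mex{1,1} = 0
G_A(22) = 0.
Pile B, S = {1, 3}:
G(0) = 0
G(1) = mex{0} = 1
G(2) = mex{1} = 0
G(3) = mex{0,0} = 1
G(4) = mex{1,1} = 0
G(5) = mex{0,0} = 1
G(6) = mex{1,1} = 0
G(7) = mex{0,0} = 1
G(8) = mex{1,1} = 0
G_B(8) = 0.
Combined Grundy value = 0 ⊕ 0 = 0.
A winning move leaves total XOR = 0, i.e. changes one component's Grundy value g to g ⊕ X where X is the current total.
Pile A: target g' = 0⊕0 = 0, but every legal move changes the Grundy value (mex property), so 0 moves.
Pile B: target g' = 0⊕0 = 0, but every legal move changes the Grundy value (mex property), so 0 moves.

0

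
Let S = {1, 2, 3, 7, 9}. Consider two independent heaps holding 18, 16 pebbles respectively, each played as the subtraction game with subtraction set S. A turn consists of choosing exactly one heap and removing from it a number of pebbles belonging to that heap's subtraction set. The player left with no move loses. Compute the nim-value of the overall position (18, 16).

2

All heaps use S = {1, 2, 3, 7, 9}:
G(0) = 0
G(1) = mex{0} = 1
G(2) = mex{1,0} = 2
G(3) = mex{2,1,0} = 3
G(4) = mex{3,2,1} = 0
G(5) = mex{0,3,2} = 1
G(6) = mex{1,0,3} = 2
G(7) = mex{2,1,0,0} = 3
G(8) = mex{3,2,1,1} = 0
G(9) = mex{0,3,2,2,0} = 1
G(10) = mex{1,0,3,3,1} = 2
G(11) = mex{2,1,0,0,2} = 3
G(12) = mex{3,2,1,1,3} = 0
G(13) = mex{0,3,2,2,0} = 1
G(14) = mex{1,0,3,3,1} = 2
G(15) = mex{2,1,0,0,2} = 3
G(16) = mex{3,2,1,1,3} = 0
G(17) = mex{0,3,2,2,0} = 1
G(18) = mex{1,0,3,3,1} = 2
Heap A: G(18) = 2.
Heap B: G(16) = 0.
Combined Grundy value = 2 ⊕ 0 = 2.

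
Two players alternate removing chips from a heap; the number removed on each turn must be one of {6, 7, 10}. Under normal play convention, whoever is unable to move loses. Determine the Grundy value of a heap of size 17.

n :  0  1  2  3  4  5  6  7  8  9 10 11 12 13 14 15 16 17
G :  0  0  0  0  0  0  1  1  1  1  1  1  2  2  2  2  0  0

0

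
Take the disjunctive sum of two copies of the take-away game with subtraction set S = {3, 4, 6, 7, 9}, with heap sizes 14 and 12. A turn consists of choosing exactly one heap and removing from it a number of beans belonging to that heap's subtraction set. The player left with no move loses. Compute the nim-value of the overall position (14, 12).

All heaps use S = {3, 4, 6, 7, 9}:
n :  0  1  2  3  4  5  6  7  8  9 10 11 12 13 14
G :  0  0  0  1  1  1  2  2  2  3  3  3  0  0  0
Heap A: G(14) = 0.
Heap B: G(12) = 0.
Combined Grundy value = 0 ⊕ 0 = 0.

0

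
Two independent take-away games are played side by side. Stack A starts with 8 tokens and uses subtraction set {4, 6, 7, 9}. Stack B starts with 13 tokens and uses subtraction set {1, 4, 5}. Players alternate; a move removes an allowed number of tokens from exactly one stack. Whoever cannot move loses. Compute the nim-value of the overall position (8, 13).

1

Stack A, S = {4, 6, 7, 9}:
n : 0 1 2 3 4 5 6 7 8
G : 0 0 0 0 1 1 1 1 2
G_A(8) = 2.
Stack B, S = {1, 4, 5}:
n :  0  1  2  3  4  5  6  7  8  9 10 11 12 13
G :  0  1  0  1  2  3  2  3  0  1  0  1  2  3
G_B(13) = 3.
Combined Grundy value = 2 ⊕ 3 = 1.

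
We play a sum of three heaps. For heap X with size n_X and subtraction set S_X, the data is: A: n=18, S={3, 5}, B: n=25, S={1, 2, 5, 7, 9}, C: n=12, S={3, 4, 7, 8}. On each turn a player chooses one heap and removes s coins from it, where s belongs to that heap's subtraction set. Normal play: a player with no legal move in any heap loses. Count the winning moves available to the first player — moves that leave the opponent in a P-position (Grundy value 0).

1

Heap A, S = {3, 5}:
G(0) = 0
G(1) = mex{} = 0
G(2) = mex{} = 0
G(3) = mex{0} = 1
G(4) = mex{0} = 1
G(5) = mex{0,0} = 1
G(6) = mex{1,0} = 2
G(7) = mex{1,0} = 2
G(8) = mex{1,1} = 0
G(9) = mex{2,1} = 0
G(10) = mex{2,1} = 0
G(11) = mex{0,2} = 1
G(12) = mex{0,2} = 1
G(13) = mex{0,0} = 1
G(14) = mex{1,0} = 2
G(15) = mex{1,0} = 2
G(16) = mex{1,1} = 0
G(17) = mex{2,1} = 0
G(18) = mex{2,1} = 0
G_A(18) = 0.
Heap B, S = {1, 2, 5, 7, 9}:
n :  0  1  2  3  4  5  6  7  8  9 10 11 12 13 14 15 16 17 18 19 20 21 22 23 24 25
G :  0  1  2  0  1  2  0  1  2  3  4  5  3  4  0  1  2  0  1  2  0  1  2  3  4  5
G_B(25) = 5.
Heap C, S = {3, 4, 7, 8}:
n :  0  1  2  3  4  5  6  7  8  9 10 11 12
G :  0  0  0  1  1  1  2  2  2  3  3  0  0
G_C(12) = 0.
Combined Grundy value = 0 ⊕ 5 ⊕ 0 = 5.
A winning move leaves total XOR = 0, i.e. changes one component's Grundy value g to g ⊕ X where X is the current total.
Heap A: need g' = 0⊕5 = 5. Options: 18−3→G=2, 18−5→G=1. Hits: 0.
Heap B: need g' = 5⊕5 = 0. Options: 25−1→G=4, 25−2→G=3, 25−5→G=0, 25−7→G=1, 25−9→G=2. Hits: 1.
Heap C: need g' = 0⊕5 = 5. Options: 12−3→G=3, 12−4→G=2, 12−7→G=1, 12−8→G=1. Hits: 0.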